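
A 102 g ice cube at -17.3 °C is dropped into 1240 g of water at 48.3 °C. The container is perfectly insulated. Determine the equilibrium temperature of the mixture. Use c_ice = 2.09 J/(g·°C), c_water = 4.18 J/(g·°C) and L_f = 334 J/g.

Sum of m c ΔT and latent-heat terms is zero:
warm ice to 0 °C: 102×2.09×(0 − (-17.3)) = 3688; latent heat to melt: 102×334 = 34068; warm the meltwater: 426.36 T; water cools: 1240×4.18×(T − 48.3) = 5183.2(T − 48.3)
5609.6 T = 250349 − 37756 = 212593
T ≈ 37.90 °C. Since T > 0 °C, the all-ice-melts assumption holds.

T_f ≈ 37.9 °C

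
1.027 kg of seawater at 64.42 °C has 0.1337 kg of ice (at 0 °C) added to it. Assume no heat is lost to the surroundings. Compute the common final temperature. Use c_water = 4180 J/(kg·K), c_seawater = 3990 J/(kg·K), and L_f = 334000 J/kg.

T_f ≈ 47.1 °C

Conservation of energy gives ΣQ = 0:
latent heat to melt: 0.1337×334000 = 44656; warm the meltwater: 558.87 T; seawater cools: 1.027×3990×(T − 64.42) = 4097.7(T − 64.42)
4656.6 T = 263976 − 44656 = 219320
T ≈ 47.10 °C (positive, so assuming full melt was valid).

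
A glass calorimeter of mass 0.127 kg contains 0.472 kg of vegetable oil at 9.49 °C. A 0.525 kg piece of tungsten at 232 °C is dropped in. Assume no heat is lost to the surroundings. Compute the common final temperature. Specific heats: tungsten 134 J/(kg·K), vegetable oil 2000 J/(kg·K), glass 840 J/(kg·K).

T_f ≈ 23.5 °C

T_f is the heat-capacity-weighted average of the initial temperatures:
T_f = (70.35·232 + 944·9.49 + 106.68·9.49) / (70.35 + 944 + 106.68)
    = 26292 / 1121 ≈ 23.45 °C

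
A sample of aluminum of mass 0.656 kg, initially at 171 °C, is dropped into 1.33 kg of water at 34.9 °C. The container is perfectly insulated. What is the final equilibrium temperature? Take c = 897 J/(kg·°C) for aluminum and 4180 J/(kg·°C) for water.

T_f ≈ 47.9 °C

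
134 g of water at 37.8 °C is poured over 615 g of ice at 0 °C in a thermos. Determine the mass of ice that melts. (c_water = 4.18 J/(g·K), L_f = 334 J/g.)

Heat available from the water dropping to 0 °C: 134·4.18·37.8 = 21173 J.
Fully melting the ice requires m_ice L_f = 615·334 = 205410 J.
That's not enough to melt it all — equilibrium is at 0 °C with ice remaining.
m_melt = 21173 / L_f = 63.39 g.

m_melted ≈ 63.4 g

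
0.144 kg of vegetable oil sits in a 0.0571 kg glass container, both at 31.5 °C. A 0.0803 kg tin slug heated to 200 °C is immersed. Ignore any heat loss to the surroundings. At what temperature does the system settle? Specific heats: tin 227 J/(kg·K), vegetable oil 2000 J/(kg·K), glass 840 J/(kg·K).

Energy conservation, ΣQ = 0:
0.0803×227×(T − 200) + 0.144×2000×(T − 31.5) + 0.0571×840×(T − 31.5) = 0
18.23(T − 200) + 288(T − 31.5) + 47.96(T − 31.5) = 0
(18.23 + 288 + 47.96) T = 18.23×200 + 288×31.5 + 47.96×31.5
T = 14228/354.19 ≈ 40.17 °C

T_f ≈ 40.2 °C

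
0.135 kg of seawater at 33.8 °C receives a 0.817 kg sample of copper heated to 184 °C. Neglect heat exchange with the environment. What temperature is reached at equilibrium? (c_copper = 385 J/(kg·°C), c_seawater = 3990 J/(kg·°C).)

T_f ≈ 89.2 °C

T_f is the heat-capacity-weighted average of the initial temperatures:
T_f = (314.54×184 + 538.65×33.8) / (314.54 + 538.65)
    = 76083 / 853.2 ≈ 89.17 °C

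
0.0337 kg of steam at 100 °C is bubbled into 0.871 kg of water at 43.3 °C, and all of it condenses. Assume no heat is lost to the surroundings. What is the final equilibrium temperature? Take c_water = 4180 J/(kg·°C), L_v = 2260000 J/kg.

T_f ≈ 65.6 °C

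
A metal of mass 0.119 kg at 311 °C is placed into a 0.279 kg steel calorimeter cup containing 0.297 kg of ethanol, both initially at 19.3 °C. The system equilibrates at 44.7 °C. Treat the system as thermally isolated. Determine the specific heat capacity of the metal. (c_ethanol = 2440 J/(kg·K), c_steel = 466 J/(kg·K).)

c ≈ 685 J/(kg·K)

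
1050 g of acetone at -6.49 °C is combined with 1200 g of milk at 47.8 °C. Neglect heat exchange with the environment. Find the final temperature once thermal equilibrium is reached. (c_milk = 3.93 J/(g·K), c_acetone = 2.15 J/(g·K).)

Heat gained plus heat lost sum to zero:
1200×3.93×(T − 47.8) + 1050×2.15×(T − (-6.49)) = 0
4716(T − 47.8) + 2257.5(T − (-6.49)) = 0
6973.5 T = 210774
T = 210774/6973.5 ≈ 30.22 °C

T_f ≈ 30.2 °C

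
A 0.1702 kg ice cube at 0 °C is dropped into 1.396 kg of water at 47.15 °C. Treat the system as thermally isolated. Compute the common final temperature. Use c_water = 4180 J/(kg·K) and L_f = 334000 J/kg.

T_f ≈ 33.3 °C

Energy balance with sensible and latent terms:
melt ice: 0.1702·334000 = 56847
  warm the meltwater: 711.44 T
  water cools: 1.396·4180·(T − 47.15) = 5835.3(T − 47.15)
6546.7 T = 275133 − 56847 = 218287
T ≈ 33.34 °C. Since T > 0 °C, the all-ice-melts assumption holds.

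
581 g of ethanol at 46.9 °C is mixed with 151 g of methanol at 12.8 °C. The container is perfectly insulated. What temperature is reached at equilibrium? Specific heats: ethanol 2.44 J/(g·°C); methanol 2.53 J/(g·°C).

T_f ≈ 39.7 °C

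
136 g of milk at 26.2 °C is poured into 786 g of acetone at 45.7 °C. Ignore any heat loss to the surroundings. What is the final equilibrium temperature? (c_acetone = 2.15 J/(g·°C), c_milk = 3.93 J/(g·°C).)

T_f ≈ 41.0 °C

Energy conservation, ΣQ = 0:
786·2.15·(T − 45.7) + 136·3.93·(T − 26.2) = 0
(1689.9 + 534.48) T = 1689.9·45.7 + 534.48·26.2
T = 91232/2224.4 ≈ 41.01 °C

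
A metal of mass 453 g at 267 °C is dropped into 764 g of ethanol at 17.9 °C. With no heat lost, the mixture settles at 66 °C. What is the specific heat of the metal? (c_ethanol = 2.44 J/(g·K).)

c ≈ 0.985 J/(g·K)

m_s c (T_s − T_f) = m_ethanol c_ethanol (T_f − T_0):
453×c×(267 − 66) = 764×2.44×(66 − 17.9)
91053 c = 89666  ⇒  c ≈ 0.9848 J/(g·K)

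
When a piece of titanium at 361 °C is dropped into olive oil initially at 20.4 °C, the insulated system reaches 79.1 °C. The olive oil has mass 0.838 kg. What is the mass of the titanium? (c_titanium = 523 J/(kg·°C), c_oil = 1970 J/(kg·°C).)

m ≈ 0.657 kg

|Q_titanium| = |Q_oil|:
m·523·(361 − 79.1) = 0.838·1970·(79.1 − 20.4)
147434 m = 96905  ⇒  m ≈ 0.6573 kg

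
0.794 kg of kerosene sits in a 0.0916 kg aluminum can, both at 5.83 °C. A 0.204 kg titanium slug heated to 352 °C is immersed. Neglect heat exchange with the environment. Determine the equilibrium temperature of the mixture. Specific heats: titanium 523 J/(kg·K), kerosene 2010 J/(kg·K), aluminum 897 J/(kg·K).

T_f ≈ 26.5 °C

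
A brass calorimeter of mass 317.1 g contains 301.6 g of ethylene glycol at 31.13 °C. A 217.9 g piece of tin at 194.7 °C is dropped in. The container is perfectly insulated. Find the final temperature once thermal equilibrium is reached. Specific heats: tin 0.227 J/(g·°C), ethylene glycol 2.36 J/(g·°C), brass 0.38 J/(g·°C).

T_f ≈ 40.3 °C

Energy conservation, ΣQ = 0:
217.9·0.227·(T − 194.7) + 301.6·2.36·(T − 31.13) + 317.1·0.38·(T − 31.13) = 0
49.46(T − 194.7) + 711.78(T − 31.13) + 120.5(T − 31.13) = 0
(49.46 + 711.78 + 120.5) T = 49.46·194.7 + 711.78·31.13 + 120.5·31.13
T ≈ 40.31 °C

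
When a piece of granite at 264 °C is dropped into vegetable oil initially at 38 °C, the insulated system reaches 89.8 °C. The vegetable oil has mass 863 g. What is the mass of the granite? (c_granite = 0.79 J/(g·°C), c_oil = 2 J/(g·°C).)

Heat lost by the granite = heat gained by the oil:
m×0.79×(264 − 89.8) = 863×2×(89.8 − 38)
137.62 m = 89407  ⇒  m ≈ 649.7 g

m ≈ 650 g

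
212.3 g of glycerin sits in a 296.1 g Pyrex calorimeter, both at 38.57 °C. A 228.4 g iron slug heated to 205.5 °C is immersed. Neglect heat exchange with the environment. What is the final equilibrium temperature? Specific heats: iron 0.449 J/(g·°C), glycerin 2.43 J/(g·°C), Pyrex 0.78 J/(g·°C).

Energy conservation, ΣQ = 0:
228.4×0.449×(T − 205.5) + 212.3×2.43×(T − 38.57) + 296.1×0.78×(T − 38.57) = 0
849.4 T = 49880
T ≈ 58.72 °C

T_f ≈ 58.7 °C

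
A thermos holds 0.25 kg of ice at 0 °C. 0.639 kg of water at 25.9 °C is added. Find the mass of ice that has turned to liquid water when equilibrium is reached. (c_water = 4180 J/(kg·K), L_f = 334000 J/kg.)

m_melted ≈ 0.207 kg

Water can give up m c ΔT = 0.639×4180×25.9 = 69179 J before reaching 0 °C.
To melt every bit of ice: 0.25×334000 = 83500 J.
69179 J < 83500 J, so only part of the ice melts and the system sits at 0 °C.
m_melt = 69179 / L_f = 0.2071 kg.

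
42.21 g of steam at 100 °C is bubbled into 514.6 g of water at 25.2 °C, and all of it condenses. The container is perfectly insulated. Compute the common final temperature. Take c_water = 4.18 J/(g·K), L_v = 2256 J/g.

T_f ≈ 71.8 °C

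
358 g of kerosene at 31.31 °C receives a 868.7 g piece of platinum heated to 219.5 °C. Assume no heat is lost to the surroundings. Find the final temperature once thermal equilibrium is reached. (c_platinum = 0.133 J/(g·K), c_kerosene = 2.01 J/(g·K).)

T_f ≈ 57.3 °C

Let T be the final temperature. ΣQ_i = 0:
868.7×0.133×(T − 219.5) + 358×2.01×(T − 31.31) = 0
835.12 T = 47890
T = 47890/835.12 ≈ 57.35 °C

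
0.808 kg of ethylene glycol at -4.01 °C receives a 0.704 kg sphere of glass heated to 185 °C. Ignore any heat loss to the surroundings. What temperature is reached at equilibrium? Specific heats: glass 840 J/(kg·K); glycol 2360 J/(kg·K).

T_f ≈ 40.7 °C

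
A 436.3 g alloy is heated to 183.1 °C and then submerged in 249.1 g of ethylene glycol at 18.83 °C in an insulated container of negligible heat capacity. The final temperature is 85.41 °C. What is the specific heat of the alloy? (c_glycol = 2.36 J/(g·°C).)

c ≈ 0.918 J/(g·°C)

m_s c (T_s − T_f) = m_glycol c_glycol (T_f − T_0):
436.3·c·(183.1 − 85.41) = 249.1·2.36·(85.41 − 18.83)
42622 c = 39141  ⇒  c ≈ 0.9183 J/(g·°C)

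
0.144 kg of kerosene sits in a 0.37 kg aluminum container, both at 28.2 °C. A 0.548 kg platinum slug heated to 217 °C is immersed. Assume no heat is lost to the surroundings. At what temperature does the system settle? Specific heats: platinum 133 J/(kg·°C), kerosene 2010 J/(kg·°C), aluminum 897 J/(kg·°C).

Taking heat into each body as positive, Σ m c ΔT = 0:
0.548*133*(T − 217) + 0.144*2010*(T − 28.2) + 0.37*897*(T − 28.2) = 0
694.21 T = 33337
T ≈ 48.02 °C

T_f ≈ 48.0 °C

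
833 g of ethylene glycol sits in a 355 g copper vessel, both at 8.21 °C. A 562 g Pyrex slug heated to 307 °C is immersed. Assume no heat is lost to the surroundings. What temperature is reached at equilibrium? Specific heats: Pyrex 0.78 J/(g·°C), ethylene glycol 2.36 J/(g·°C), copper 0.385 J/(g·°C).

T_f ≈ 59.8 °C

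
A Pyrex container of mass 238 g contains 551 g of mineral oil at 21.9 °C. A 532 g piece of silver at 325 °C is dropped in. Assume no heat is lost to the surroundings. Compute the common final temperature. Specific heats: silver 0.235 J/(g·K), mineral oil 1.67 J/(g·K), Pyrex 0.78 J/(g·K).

Net heat exchanged in the isolated system is zero:
532*0.235*(T − 325) + 551*1.67*(T − 21.9) + 238*0.78*(T − 21.9) = 0
125.02(T − 325) + 920.17(T − 21.9) + 185.64(T − 21.9) = 0
(125.02 + 920.17 + 185.64) T = 125.02*325 + 920.17*21.9 + 185.64*21.9
T ≈ 52.69 °C

T_f ≈ 52.7 °C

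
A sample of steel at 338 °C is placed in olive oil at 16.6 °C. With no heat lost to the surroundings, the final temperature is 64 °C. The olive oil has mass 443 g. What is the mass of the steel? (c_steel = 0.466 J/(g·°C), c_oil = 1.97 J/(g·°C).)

m ≈ 324 g

Energy conservation, ΣQ = 0:
m·0.466·(64 − 338) + 443·1.97·(64 − 16.6) = 0
-127.68 m = -41366
m = -41366/-127.68 ≈ 324 g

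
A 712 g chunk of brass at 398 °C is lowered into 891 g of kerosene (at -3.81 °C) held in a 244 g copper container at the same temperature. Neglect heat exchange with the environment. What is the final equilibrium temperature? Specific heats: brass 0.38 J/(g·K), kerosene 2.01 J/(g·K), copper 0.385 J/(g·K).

T_f ≈ 46.6 °C

Heat gained plus heat lost sum to zero:
712·0.38·(T − 398) + 891·2.01·(T − (-3.81)) + 244·0.385·(T − (-3.81)) = 0
270.56(T − 398) + 1790.9(T − (-3.81)) + 93.94(T − (-3.81)) = 0
2155.4 T = 100502
T ≈ 46.63 °C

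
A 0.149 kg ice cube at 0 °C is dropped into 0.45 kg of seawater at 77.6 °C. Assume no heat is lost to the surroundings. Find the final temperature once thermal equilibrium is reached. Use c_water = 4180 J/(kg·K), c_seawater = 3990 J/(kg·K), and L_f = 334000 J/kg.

Heat gained plus heat lost sum to zero:
latent heat to melt: 0.149×334000 = 49766; meltwater 0→T: 0.149×4180×T = 622.82 T; seawater cools: 0.45×3990×(T − 77.6) = 1795.5(T − 77.6)
2418.3 T = 139331 − 49766 = 89565
T ≈ 37.04 °C — above 0 °C, consistent with complete melting.

T_f ≈ 37.0 °C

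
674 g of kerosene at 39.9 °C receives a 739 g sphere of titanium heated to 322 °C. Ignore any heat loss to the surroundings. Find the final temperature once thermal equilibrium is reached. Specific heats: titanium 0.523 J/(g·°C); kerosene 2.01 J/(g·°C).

T_f ≈ 102.5 °C

Heat lost by the titanium equals heat gained by the kerosene:
739*0.523*(322 − T) = 674*2.01*(T − 39.9)
386.5(322 − T) = 1354.7(T − 39.9)
1741.2 T = 178506  ⇒  T ≈ 102.52 °C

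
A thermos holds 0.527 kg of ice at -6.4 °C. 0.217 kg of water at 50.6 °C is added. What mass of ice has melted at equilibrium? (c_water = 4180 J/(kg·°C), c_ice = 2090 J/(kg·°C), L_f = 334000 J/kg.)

Heat available from the water dropping to 0 °C: 0.217·4180·50.6 = 45897 J.
Of that, 0.527·2090·6.4 = 7049.2 J goes to bring the ice to 0 °C, leaving 38848 J.
Melting all 0.527 kg of ice would need 0.527·334000 = 176018 J.
That's not enough to melt it all — equilibrium is at 0 °C with ice remaining.
m_melted·334000 = 38848  ⇒  m_melted ≈ 0.1163 kg.

m_melted ≈ 0.116 kg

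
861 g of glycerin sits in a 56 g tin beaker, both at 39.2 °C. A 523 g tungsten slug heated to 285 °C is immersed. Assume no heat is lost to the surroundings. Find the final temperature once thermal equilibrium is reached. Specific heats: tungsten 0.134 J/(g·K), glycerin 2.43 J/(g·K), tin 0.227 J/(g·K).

T_f ≈ 47.1 °C

Taking heat into each body as positive, Σ m c ΔT = 0:
523·0.134·(T − 285) + 861·2.43·(T − 39.2) + 56·0.227·(T − 39.2) = 0
2175 T = 102487
T ≈ 47.12 °C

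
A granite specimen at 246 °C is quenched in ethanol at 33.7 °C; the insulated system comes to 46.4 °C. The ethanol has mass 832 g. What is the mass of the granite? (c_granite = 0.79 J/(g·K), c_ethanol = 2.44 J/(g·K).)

|Q_granite| = |Q_ethanol|:
m×0.79×(246 − 46.4) = 832×2.44×(46.4 − 33.7)
157.68 m = 25782  ⇒  m ≈ 163.5 g

m ≈ 164 g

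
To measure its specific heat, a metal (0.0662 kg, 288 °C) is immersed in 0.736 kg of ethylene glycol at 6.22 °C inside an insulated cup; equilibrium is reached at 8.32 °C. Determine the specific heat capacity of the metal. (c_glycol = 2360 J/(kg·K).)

m_s c (T_s − T_f) = m_glycol c_glycol (T_f − T_0):
0.0662·c·(288 − 8.32) = 0.736·2360·(8.32 − 6.22)
18.51 c = 3647.6  ⇒  c ≈ 197 J/(kg·K)

c ≈ 197 J/(kg·K)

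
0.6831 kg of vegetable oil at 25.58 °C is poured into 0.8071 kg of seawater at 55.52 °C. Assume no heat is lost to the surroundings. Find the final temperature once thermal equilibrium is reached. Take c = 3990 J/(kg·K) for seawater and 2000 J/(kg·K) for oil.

Energy conservation, ΣQ = 0:
0.8071×3990×(T − 55.52) + 0.6831×2000×(T − 25.58) = 0
3220.3(T − 55.52) + 1366.2(T − 25.58) = 0
4586.5 T = 213740
T ≈ 46.60 °C

T_f ≈ 46.6 °C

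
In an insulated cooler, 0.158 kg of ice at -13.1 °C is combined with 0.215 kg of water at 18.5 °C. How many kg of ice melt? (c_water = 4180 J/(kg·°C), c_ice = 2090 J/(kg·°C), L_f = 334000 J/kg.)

Water can give up m c ΔT = 0.215·4180·18.5 = 16626 J before reaching 0 °C.
Warming the ice to 0 °C takes 0.158·2090·13.1 = 4325.9 J, leaving 12300 J for melting.
To melt every bit of ice: 0.158·334000 = 52772 J.
That's not enough to melt it all — equilibrium is at 0 °C with ice remaining.
Mass melted = 12300/334000 ≈ 0.03683 kg.

m_melted ≈ 0.0368 kg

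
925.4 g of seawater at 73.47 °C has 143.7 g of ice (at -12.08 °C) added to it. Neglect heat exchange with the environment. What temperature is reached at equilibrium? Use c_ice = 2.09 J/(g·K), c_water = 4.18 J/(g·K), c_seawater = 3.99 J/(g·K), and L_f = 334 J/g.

Net heat exchanged in the isolated system is zero:
ice -12.08→0 °C: 143.7·2.09·12.08 = 3628; fusion: m_ice L_f = 143.7·334 = 47996; warm the meltwater: 600.67 T; seawater cools: 925.4·3.99·(T − 73.47) = 3692.3(T − 73.47)
4293 T = 271277 − 51624 = 219653
T ≈ 51.17 °C — above 0 °C, consistent with complete melting.

T_f ≈ 51.2 °C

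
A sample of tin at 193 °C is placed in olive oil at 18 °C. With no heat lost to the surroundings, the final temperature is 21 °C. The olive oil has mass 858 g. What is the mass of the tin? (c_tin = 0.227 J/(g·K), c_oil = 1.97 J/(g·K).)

m ≈ 130 g

Let T be the final temperature. ΣQ_i = 0:
m·0.227·(21 − 193) + 858·1.97·(21 − 18) = 0
-39.04 m = -5070.8
m = -5070.8/-39.04 ≈ 129.9 g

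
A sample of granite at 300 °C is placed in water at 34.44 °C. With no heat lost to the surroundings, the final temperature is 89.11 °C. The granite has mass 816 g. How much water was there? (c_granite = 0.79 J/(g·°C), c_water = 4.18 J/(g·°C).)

m ≈ 595 g

Taking heat into each body as positive, Σ m c ΔT = 0:
816·0.79·(89.11 − 300) + m·4.18·(89.11 − 34.44) = 0
228.52 m = 135948
m = 135948/228.52 ≈ 594.9 g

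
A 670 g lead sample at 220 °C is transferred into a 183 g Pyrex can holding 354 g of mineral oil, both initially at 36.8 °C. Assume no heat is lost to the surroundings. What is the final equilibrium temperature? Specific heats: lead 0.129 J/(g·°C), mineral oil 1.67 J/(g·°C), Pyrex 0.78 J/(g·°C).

T_f ≈ 56.1 °C

Conservation of energy gives ΣQ = 0:
670*0.129*(T − 220) + 354*1.67*(T − 36.8) + 183*0.78*(T − 36.8) = 0
86.43(T − 220) + 591.18(T − 36.8) + 142.74(T − 36.8) = 0
(86.43 + 591.18 + 142.74) T = 86.43*220 + 591.18*36.8 + 142.74*36.8
T ≈ 56.10 °C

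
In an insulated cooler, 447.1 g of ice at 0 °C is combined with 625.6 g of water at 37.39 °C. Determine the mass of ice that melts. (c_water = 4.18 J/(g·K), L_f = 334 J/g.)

Cooling the water to 0 °C releases 625.6·4.18·37.39 = 97775 J.
To melt every bit of ice: 447.1·334 = 149331 J.
Since 97775 < 149331 J, not all the ice melts; equilibrium is at 0 °C.
m_melted·334 = 97775  ⇒  m_melted ≈ 292.7 g.

m_melted ≈ 293 g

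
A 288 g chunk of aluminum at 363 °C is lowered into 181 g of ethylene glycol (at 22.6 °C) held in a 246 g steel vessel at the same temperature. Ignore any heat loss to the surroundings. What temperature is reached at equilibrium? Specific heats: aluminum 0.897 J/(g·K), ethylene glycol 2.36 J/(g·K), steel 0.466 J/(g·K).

Let T be the final temperature. ΣQ_i = 0:
288×0.897×(T − 363) + 181×2.36×(T − 22.6) + 246×0.466×(T − 22.6) = 0
800.13 T = 106021
T ≈ 132.50 °C

T_f ≈ 132.5 °C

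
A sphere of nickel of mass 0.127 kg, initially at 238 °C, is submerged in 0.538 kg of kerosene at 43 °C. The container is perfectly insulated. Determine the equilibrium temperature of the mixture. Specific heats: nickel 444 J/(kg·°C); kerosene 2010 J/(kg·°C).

T_f ≈ 52.7 °C

Net heat exchanged in the isolated system is zero:
0.127×444×(T − 238) + 0.538×2010×(T − 43) = 0
1137.8 T = 59920
T = 59920/1137.8 ≈ 52.66 °C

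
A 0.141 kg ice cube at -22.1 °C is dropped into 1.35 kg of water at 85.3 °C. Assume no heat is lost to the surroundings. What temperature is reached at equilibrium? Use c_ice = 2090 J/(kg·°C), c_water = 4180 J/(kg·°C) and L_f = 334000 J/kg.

Setting the total heat transfer to zero:
warm ice to 0 °C: 0.141·2090·(0 − (-22.1)) = 6512.6
  fusion: m_ice L_f = 0.141·334000 = 47094
  meltwater 0→T: 0.141·4180·T = 589.38 T
  water cools: 1.35·4180·(T − 85.3) = 5643(T − 85.3)
6232.4 T = 481348 − 53607 = 427741
T ≈ 68.63 °C. Since T > 0 °C, the all-ice-melts assumption holds.

T_f ≈ 68.6 °C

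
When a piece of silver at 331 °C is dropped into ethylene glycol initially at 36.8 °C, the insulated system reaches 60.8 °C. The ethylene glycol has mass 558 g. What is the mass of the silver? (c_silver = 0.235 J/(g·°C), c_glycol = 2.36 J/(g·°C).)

m ≈ 498 g

Heat lost by the silver = heat gained by the glycol:
m·0.235·(331 − 60.8) = 558·2.36·(60.8 − 36.8)
63.5 m = 31605  ⇒  m ≈ 497.7 g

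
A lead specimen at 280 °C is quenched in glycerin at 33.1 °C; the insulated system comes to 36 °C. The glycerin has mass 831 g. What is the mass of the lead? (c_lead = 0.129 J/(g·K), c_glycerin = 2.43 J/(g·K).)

Net heat exchanged in the isolated system is zero:
m×0.129×(36 − 280) + 831×2.43×(36 − 33.1) = 0
-31.48 m = -5856.1
m = -5856.1/-31.48 ≈ 186 g

m ≈ 186 g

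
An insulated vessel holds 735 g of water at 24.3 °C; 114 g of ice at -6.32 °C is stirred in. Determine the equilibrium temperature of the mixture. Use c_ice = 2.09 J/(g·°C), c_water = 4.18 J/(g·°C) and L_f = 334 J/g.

Setting the total heat transfer to zero:
ice -6.32→0 °C: 114·2.09·6.32 = 1505.8
  fusion: m_ice L_f = 114·334 = 38076
  warm the meltwater: 476.52 T
  water: 3072.3(T − 24.3)
3548.8 T = 74657 − 39582 = 35075
T ≈ 9.88 °C. Since T > 0 °C, the all-ice-melts assumption holds.

T_f ≈ 9.9 °C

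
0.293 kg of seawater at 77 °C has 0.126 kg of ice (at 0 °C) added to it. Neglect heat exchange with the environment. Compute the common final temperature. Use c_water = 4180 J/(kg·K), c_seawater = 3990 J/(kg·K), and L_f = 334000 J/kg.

Heat gained plus heat lost sum to zero:
fusion: m_ice L_f = 0.126×334000 = 42084; warm the meltwater: 526.68 T; seawater: 1169.1(T − 77)
1695.8 T = 90018 − 42084 = 47934
T ≈ 28.27 °C. Since T > 0 °C, the all-ice-melts assumption holds.

T_f ≈ 28.3 °C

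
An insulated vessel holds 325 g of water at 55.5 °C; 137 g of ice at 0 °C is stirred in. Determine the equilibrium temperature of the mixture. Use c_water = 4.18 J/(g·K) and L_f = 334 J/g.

Net heat exchanged in the isolated system is zero:
fusion: m_ice L_f = 137×334 = 45758
  warm the meltwater: 572.66 T
  water cools: 325×4.18×(T − 55.5) = 1358.5(T − 55.5)
1931.2 T = 75397 − 45758 = 29639
T ≈ 15.35 °C (positive, so assuming full melt was valid).

T_f ≈ 15.3 °C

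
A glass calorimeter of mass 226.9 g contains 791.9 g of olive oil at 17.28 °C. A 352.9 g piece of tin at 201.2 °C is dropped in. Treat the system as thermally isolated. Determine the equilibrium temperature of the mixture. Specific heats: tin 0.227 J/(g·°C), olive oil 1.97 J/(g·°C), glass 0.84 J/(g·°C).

T_f ≈ 25.3 °C

Net heat exchanged in the isolated system is zero:
352.9*0.227*(T − 201.2) + 791.9*1.97*(T − 17.28) + 226.9*0.84*(T − 17.28) = 0
(80.11 + 1560 + 190.6) T = 80.11*201.2 + 1560*17.28 + 190.6*17.28
T = 46369 / 1830.7 = 25.3 °C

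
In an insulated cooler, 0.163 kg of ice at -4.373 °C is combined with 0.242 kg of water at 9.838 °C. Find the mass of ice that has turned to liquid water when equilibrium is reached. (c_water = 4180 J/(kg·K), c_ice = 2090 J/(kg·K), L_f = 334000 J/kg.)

m_melted ≈ 0.0253 kg

Cooling the water to 0 °C releases 0.242·4180·9.838 = 9951.7 J.
Warming the ice to 0 °C takes 0.163·2090·4.373 = 1489.7 J, leaving 8462 J for melting.
Melting all 0.163 kg of ice would need 0.163·334000 = 54442 J.
Since 8462 < 54442 J, not all the ice melts; equilibrium is at 0 °C.
m_melt = 8462 / L_f = 0.02534 kg.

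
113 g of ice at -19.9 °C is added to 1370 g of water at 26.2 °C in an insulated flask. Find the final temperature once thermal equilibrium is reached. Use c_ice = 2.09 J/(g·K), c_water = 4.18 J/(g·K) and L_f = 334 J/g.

T_f ≈ 17.4 °C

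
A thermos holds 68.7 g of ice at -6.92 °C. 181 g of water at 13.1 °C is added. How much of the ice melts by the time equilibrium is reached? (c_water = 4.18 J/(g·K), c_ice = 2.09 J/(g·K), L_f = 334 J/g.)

m_melted ≈ 26.7 g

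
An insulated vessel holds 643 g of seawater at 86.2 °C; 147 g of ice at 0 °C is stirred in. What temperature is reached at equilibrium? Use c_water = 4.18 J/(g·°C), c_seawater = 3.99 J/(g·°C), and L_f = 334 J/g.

T_f ≈ 54.1 °C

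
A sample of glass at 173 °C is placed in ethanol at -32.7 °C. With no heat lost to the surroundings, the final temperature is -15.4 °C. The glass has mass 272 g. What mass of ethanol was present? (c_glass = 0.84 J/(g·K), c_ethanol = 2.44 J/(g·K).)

m ≈ 1020 g

Heat gained plus heat lost sum to zero:
272×0.84×(-15.4 − 173) + m×2.44×(-15.4 − (-32.7)) = 0
42.21 m = 43046
m = 43046/42.21 ≈ 1020 g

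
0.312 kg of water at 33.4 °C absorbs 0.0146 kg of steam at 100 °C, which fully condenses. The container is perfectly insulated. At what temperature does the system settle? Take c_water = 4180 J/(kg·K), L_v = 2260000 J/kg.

T_f ≈ 60.5 °C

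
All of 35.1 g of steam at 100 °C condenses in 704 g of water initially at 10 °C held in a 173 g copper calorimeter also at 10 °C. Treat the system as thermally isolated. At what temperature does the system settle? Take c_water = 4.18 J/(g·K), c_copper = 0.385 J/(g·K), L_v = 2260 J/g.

T_f ≈ 39.3 °C

Net heat exchanged in the isolated system is zero:
latent heat released on condensation: 35.1×2260 = 79326
  condensate cools 100→T: 35.1×4.18×(T − 100) = 146.72(T − 100)
  original water: 2942.7(T − 10)
  cup: 66.61(T − 10)
3156 T = 79326 + 14672 + 30093 = 124091
T ≈ 39.32 °C — below 100 °C, confirming all the steam condensed.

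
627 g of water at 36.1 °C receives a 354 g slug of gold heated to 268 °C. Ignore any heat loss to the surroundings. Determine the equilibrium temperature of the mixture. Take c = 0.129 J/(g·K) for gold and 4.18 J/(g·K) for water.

T_f = Σ m_i c_i T_i / Σ m_i c_i:
T_f = (45.67×268 + 2620.9×36.1) / (45.67 + 2620.9)
    = 106852 / 2666.5 ≈ 40.07 °C

T_f ≈ 40.1 °C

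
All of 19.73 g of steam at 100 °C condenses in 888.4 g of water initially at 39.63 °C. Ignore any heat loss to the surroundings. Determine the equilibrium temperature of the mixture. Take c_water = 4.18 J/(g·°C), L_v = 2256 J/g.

Net heat exchanged in the isolated system is zero:
latent heat released on condensation: 19.73×2256 = 44511; condensed water 100 °C→T: 82.47(T − 100); original water: 3713.5(T − 39.63)
3796 T = 44511 + 8247.1 + 147166 = 199925
T ≈ 52.67 °C — below 100 °C, confirming all the steam condensed.

T_f ≈ 52.7 °C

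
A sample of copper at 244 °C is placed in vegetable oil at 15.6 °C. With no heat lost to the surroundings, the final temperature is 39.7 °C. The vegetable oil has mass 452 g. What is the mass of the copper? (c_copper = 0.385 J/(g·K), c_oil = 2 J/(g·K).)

Conservation of energy gives ΣQ = 0:
m·0.385·(39.7 − 244) + 452·2·(39.7 − 15.6) = 0
-78.66 m = -21786
m = -21786/-78.66 ≈ 277 g

m ≈ 277 g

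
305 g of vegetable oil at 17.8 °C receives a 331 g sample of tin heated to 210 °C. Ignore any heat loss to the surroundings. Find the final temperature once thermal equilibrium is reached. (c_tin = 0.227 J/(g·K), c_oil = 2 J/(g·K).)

With ΣQ=0 the equilibrium temperature is the m·c-weighted mean:
T_f = (75.14*210 + 610*17.8) / (75.14 + 610)
    = 26637 / 685.14 ≈ 38.88 °C

T_f ≈ 38.9 °C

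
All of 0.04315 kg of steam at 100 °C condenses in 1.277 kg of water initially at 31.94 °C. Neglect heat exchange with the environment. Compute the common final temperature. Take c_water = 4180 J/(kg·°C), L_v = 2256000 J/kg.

Energy balance with sensible and latent terms:
condense steam: −0.04315·2256000 = −97346; condensed water 100 °C→T: 180.37(T − 100); original water: 5337.9(T − 31.94)
5518.2 T = 97346 + 18037 + 170491 = 285874
T ≈ 51.81 °C — below 100 °C, confirming all the steam condensed.

T_f ≈ 51.8 °C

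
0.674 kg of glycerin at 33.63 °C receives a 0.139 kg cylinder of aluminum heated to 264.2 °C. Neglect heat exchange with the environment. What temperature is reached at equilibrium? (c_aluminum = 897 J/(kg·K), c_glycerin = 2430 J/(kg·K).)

T_f ≈ 49.9 °C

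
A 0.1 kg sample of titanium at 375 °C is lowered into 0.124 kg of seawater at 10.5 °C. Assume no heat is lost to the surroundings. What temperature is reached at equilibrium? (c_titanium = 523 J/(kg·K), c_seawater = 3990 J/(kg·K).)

T_f ≈ 45.3 °C

With ΣQ=0 the equilibrium temperature is the m·c-weighted mean:
T_f = (52.3*375 + 494.76*10.5) / (52.3 + 494.76)
    = 24807 / 547.06 ≈ 45.35 °C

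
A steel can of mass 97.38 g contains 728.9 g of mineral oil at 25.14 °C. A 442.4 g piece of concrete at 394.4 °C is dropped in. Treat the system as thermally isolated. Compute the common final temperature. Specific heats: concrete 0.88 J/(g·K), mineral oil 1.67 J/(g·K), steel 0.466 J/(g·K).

Taking heat into each body as positive, Σ m c ΔT = 0:
442.4*0.88*(T − 394.4) + 728.9*1.67*(T − 25.14) + 97.38*0.466*(T − 25.14) = 0
389.31(T − 394.4) + 1217.3(T − 25.14) + 45.38(T − 25.14) = 0
(389.31 + 1217.3 + 45.38) T = 389.31*394.4 + 1217.3*25.14 + 45.38*25.14
T = 185287/1652 ≈ 112.16 °C

T_f ≈ 112.2 °C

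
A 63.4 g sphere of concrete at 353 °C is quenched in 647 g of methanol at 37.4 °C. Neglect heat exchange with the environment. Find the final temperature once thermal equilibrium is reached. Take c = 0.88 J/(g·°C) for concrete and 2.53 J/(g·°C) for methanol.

T_f ≈ 47.8 °C

Energy conservation, ΣQ = 0:
63.4·0.88·(T − 353) + 647·2.53·(T − 37.4) = 0
55.79(T − 353) + 1636.9(T − 37.4) = 0
1692.7 T = 80915
T = 80915/1692.7 ≈ 47.80 °C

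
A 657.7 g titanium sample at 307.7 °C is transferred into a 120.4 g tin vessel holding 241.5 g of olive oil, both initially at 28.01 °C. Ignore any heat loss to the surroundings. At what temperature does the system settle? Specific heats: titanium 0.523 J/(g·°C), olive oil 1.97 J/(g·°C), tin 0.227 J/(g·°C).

T_f ≈ 141.6 °C

Taking heat into each body as positive, Σ m c ΔT = 0:
657.7*0.523*(T − 307.7) + 241.5*1.97*(T − 28.01) + 120.4*0.227*(T − 28.01) = 0
343.98(T − 307.7) + 475.75(T − 28.01) + 27.33(T − 28.01) = 0
847.06 T = 119933
T ≈ 141.59 °C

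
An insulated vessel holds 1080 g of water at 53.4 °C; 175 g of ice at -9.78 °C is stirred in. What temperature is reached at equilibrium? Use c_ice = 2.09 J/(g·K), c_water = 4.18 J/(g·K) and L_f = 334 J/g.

Net heat exchanged in the isolated system is zero:
warm ice to 0 °C: 175·2.09·(0 − (-9.78)) = 3577; latent heat to melt: 175·334 = 58450; meltwater 0→T: 175·4.18·T = 731.5 T; water: 4514.4(T − 53.4)
5245.9 T = 241069 − 62027 = 179042
T ≈ 34.13 °C — above 0 °C, consistent with complete melting.

T_f ≈ 34.1 °C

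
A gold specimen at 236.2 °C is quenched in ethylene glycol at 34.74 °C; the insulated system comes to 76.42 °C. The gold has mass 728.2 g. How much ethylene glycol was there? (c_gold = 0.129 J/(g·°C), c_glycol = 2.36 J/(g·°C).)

Heat lost by the gold = heat gained by the glycol:
728.2·0.129·(236.2 − 76.42) = m·2.36·(76.42 − 34.74)
98.36 m = 15009  ⇒  m ≈ 152.6 g

m ≈ 153 g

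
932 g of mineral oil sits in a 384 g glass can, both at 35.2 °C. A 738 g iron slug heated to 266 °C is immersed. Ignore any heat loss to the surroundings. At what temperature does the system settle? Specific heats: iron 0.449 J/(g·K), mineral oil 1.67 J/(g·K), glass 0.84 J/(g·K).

T_f ≈ 69.8 °C

Heat gained plus heat lost sum to zero:
738·0.449·(T − 266) + 932·1.67·(T − 35.2) + 384·0.84·(T − 35.2) = 0
(331.36 + 1556.4 + 322.56) T = 331.36·266 + 1556.4·35.2 + 322.56·35.2
T = 154283 / 2210.4 = 69.8 °C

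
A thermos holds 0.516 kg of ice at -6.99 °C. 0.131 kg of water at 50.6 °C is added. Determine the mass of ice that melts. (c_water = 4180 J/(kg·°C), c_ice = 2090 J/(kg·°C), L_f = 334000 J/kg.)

m_melted ≈ 0.0604 kg

Heat available from the water dropping to 0 °C: 0.131×4180×50.6 = 27708 J.
Warming the ice to 0 °C takes 0.516×2090×6.99 = 7538.3 J, leaving 20169 J for melting.
Melting all 0.516 kg of ice would need 0.516×334000 = 172344 J.
That's not enough to melt it all — equilibrium is at 0 °C with ice remaining.
Mass melted = 20169/334000 ≈ 0.06039 kg.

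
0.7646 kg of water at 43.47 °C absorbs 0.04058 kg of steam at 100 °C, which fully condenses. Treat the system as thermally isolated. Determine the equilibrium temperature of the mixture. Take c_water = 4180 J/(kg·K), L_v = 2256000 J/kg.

T_f ≈ 73.5 °C

Energy conservation, ΣQ = 0:
steam→water at 100 °C releases m L_v = 0.04058×2256000 = 91548; condensate cools 100→T: 0.04058×4180×(T − 100) = 169.62(T − 100); original water: 3196(T − 43.47)
3365.7 T = 91548 + 16962 + 138931 = 247442
T ≈ 73.52 °C — below 100 °C, confirming all the steam condensed.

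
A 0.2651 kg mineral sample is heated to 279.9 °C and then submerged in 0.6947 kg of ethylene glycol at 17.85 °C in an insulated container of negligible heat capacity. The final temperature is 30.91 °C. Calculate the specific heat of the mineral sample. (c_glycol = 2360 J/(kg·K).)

Energy conservation, ΣQ = 0:
0.2651×c×(30.91 − 279.9) + 0.6947×2360×(30.91 − 17.85) = 0
-66.01 c = -21412
c = -21412/-66.01 ≈ 324.4 J/(kg·K)

c ≈ 324 J/(kg·K)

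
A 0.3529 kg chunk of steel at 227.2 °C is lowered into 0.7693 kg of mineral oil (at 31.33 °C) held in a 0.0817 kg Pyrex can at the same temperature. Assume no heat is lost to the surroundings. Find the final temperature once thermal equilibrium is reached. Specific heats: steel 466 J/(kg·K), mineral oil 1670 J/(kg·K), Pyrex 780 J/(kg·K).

T_f ≈ 52.6 °C

Heat gained plus heat lost sum to zero:
0.3529×466×(T − 227.2) + 0.7693×1670×(T − 31.33) + 0.0817×780×(T − 31.33) = 0
(164.45 + 1284.7 + 63.73) T = 164.45×227.2 + 1284.7×31.33 + 63.73×31.33
T = 79611/1512.9 ≈ 52.62 °C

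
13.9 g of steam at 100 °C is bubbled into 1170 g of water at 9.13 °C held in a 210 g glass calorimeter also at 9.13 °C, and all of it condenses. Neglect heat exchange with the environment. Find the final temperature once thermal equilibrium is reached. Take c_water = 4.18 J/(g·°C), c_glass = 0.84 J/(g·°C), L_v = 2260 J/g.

T_f ≈ 16.3 °C

Conservation of energy gives ΣQ = 0:
steam→water at 100 °C releases m L_v = 13.9×2260 = 31414; condensed water 100 °C→T: 58.1(T − 100); original water: 4890.6(T − 9.13); cup: 176.4(T − 9.13)
5125.1 T = 31414 + 5810.2 + 46262 = 83486
T ≈ 16.29 °C (< 100 °C, so full condensation is consistent).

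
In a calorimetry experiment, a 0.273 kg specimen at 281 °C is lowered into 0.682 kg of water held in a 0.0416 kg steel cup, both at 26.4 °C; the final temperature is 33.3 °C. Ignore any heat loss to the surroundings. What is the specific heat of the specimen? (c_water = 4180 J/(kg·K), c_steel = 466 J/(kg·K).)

c ≈ 293 J/(kg·K)

Conservation of energy gives ΣQ = 0:
0.273×c×(33.3 − 281) + 0.682×4180×(33.3 − 26.4) + 0.0416×466×(33.3 − 26.4) = 0
-67.62 c = -19804
c = -19804/-67.62 ≈ 292.9 J/(kg·K)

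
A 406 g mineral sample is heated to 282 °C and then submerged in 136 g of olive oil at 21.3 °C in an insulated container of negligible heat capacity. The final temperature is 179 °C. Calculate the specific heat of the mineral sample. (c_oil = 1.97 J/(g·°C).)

c ≈ 1.01 J/(g·°C)

Heat gained plus heat lost sum to zero:
406·c·(179 − 282) + 136·1.97·(179 − 21.3) = 0
-41818 c = -42251
c = -42251/-41818 ≈ 1.01 J/(g·°C)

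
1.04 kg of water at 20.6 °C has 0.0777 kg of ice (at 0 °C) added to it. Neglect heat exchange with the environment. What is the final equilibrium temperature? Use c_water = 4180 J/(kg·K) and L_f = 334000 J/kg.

T_f ≈ 13.6 °C

Conservation of energy gives ΣQ = 0:
latent heat to melt: 0.0777·334000 = 25952; meltwater 0→T: 0.0777·4180·T = 324.79 T; water: 4347.2(T − 20.6)
4672 T = 89552 − 25952 = 63601
T ≈ 13.61 °C — above 0 °C, consistent with complete melting.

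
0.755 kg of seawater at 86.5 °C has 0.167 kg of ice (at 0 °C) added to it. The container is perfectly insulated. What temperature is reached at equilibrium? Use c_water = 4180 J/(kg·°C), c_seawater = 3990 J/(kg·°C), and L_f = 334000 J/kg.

T_f ≈ 55.2 °C

Sum of m c ΔT and latent-heat terms is zero:
melt ice: 0.167×334000 = 55778; meltwater 0→T: 0.167×4180×T = 698.06 T; seawater cools: 0.755×3990×(T − 86.5) = 3012.4(T − 86.5)
3710.5 T = 260577 − 55778 = 204799
T ≈ 55.19 °C (positive, so assuming full melt was valid).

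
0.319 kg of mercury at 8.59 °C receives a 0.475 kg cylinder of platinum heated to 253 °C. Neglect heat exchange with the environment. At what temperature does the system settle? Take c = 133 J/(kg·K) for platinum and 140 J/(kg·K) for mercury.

T_f ≈ 151.8 °C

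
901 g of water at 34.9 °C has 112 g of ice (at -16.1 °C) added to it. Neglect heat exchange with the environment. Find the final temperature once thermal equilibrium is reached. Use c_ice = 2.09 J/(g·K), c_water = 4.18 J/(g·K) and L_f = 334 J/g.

T_f ≈ 21.3 °C

Energy conservation, ΣQ = 0:
warm ice to 0 °C: 112·2.09·(0 − (-16.1)) = 3768.7; fusion: m_ice L_f = 112·334 = 37408; meltwater 0→T: 112·4.18·T = 468.16 T; water: 3766.2(T − 34.9)
4234.3 T = 131440 − 41177 = 90263
T ≈ 21.32 °C — above 0 °C, consistent with complete melting.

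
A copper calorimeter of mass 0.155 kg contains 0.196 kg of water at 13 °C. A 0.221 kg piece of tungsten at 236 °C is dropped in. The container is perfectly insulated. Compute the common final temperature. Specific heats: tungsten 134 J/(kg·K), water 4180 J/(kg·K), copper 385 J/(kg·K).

T_f ≈ 20.3 °C

T_f = Σ m_i c_i T_i / Σ m_i c_i:
T_f = (29.61*236 + 819.28*13 + 59.67*13) / (29.61 + 819.28 + 59.67)
    = 18415 / 908.57 ≈ 20.27 °C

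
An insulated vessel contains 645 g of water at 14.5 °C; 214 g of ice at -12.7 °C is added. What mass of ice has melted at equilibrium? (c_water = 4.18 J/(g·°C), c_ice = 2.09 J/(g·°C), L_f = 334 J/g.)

Heat available from the water dropping to 0 °C: 645×4.18×14.5 = 39093 J.
Of that, 214×2.09×12.7 = 5680.2 J goes to bring the ice to 0 °C, leaving 33413 J.
Fully melting the ice requires m_ice L_f = 214×334 = 71476 J.
That's not enough to melt it all — equilibrium is at 0 °C with ice remaining.
m_melted×334 = 33413  ⇒  m_melted ≈ 100 g.

m_melted ≈ 100 g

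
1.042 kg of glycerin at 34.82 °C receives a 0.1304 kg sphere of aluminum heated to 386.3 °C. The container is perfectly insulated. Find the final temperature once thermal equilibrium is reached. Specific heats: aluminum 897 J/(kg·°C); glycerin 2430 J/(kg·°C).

Setting the total heat transfer to zero:
0.1304·897·(T − 386.3) + 1.042·2430·(T − 34.82) = 0
116.97(T − 386.3) + 2532.1(T − 34.82) = 0
2649 T = 133351
T ≈ 50.34 °C

T_f ≈ 50.3 °C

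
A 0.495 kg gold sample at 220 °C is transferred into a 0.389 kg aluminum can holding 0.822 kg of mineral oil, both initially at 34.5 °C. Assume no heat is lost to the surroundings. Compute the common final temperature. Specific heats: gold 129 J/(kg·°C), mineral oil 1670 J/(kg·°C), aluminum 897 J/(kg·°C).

T_f ≈ 41.1 °C

With ΣQ=0 the equilibrium temperature is the m·c-weighted mean:
T_f = (63.85×220 + 1372.7×34.5 + 348.93×34.5) / (63.85 + 1372.7 + 348.93)
    = 73446 / 1785.5 ≈ 41.13 °C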